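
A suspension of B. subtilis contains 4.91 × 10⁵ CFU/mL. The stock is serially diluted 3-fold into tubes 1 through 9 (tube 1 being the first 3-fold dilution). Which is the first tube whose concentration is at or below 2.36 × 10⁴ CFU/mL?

Tube n has concentration 4.91 × 10⁵ CFU/mL / 3ⁿ.
Need 3ⁿ ≥ 4.91 × 10⁵ CFU/mL / 2.36 × 10⁴ CFU/mL = 20.8, so n ≥ 2.76.
First such tube: n = 3.

tube 3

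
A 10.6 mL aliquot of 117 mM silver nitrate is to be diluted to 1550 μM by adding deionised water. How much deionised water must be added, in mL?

790 mL

1550 μM = 1.55 mM.
V₂ = C₁V₁/C₂ = 117 × 10.6 / 1.55 = 800 mL.
Diluent to add = V₂ − V₁ = 800 − 10.6 = 790 mL.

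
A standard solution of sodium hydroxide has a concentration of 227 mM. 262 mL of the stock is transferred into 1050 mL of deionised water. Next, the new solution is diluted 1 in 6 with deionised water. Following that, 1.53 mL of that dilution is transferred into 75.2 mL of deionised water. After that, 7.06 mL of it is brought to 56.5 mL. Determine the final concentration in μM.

Overall dilution factor = 5.008 × 6 × 50.15 × 8.003 = 1.21 × 10⁴.
227 mM / 1.21 × 10⁴ = 0.0188 mM = 18.8 μM.

18.8 μM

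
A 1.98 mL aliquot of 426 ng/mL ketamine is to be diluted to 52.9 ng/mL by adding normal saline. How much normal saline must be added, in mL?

14.0 mL

V₂ = C₁V₁/C₂ = 426 × 1.98 / 52.9 = 15.9 mL.
Diluent to add = V₂ − V₁ = 15.9 − 1.98 = 14.0 mL.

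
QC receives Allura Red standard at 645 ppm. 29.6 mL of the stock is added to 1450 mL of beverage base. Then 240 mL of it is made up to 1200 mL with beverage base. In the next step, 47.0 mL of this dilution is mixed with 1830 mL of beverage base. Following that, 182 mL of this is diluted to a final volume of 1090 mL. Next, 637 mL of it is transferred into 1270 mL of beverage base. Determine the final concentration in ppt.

3600 ppt

Overall dilution factor = 49.99 × 5 × 39.94 × 5.989 × 2.994 = 1.79 × 10⁵.
645 ppm / 1.79 × 10⁵ = 3.60 × 10⁻³ ppm = 3600 ppt.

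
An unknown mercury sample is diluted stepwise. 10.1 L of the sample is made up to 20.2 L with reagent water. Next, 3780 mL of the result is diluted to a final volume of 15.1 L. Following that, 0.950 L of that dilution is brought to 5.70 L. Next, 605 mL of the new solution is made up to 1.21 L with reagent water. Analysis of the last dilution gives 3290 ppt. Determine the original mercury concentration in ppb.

Overall dilution factor = 2 × 3.995 × 6 × 2 = 95.9.
Original = 3290 ppt × 95.9 = 3.15 × 10⁵ ppt = 315 ppb.

315 ppb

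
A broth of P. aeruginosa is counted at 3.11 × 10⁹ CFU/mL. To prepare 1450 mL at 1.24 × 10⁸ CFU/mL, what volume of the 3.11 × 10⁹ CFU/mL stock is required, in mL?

57.8 mL

V₁ = C₂V₂/C₁ = 1.24 × 10⁸ × 1450 / 3.11 × 10⁹ = 57.8 mL.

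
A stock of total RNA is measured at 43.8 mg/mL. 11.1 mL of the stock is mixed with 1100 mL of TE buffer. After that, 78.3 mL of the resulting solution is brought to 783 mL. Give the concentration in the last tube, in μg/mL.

Overall dilution factor = 100.1 × 10 = 1001.
43.8 mg/mL / 1001 = 0.0438 mg/mL = 43.8 μg/mL.

43.8 μg/mL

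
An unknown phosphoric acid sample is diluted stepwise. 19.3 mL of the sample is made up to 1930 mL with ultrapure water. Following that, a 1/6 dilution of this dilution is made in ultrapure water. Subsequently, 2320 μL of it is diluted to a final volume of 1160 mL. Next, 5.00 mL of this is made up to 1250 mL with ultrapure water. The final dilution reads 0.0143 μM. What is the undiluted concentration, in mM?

Overall dilution factor = 100 × 6 × 500 × 250 = 7.50 × 10⁷.
Original = 0.0143 μM × 7.50 × 10⁷ = 1.07 × 10⁶ μM = 1070 mM.

1070 mM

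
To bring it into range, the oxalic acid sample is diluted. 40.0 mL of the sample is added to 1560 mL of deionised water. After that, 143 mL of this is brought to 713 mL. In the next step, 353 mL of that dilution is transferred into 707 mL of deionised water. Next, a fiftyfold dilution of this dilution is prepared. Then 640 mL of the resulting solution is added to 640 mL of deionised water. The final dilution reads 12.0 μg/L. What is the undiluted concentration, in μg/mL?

719 μg/mL

Overall dilution factor = 40 × 4.986 × 3.003 × 50 × 2 = 5.99 × 10⁴.
Original = 12.0 μg/L × 5.99 × 10⁴ = 7.19 × 10⁵ μg/L = 719 μg/mL.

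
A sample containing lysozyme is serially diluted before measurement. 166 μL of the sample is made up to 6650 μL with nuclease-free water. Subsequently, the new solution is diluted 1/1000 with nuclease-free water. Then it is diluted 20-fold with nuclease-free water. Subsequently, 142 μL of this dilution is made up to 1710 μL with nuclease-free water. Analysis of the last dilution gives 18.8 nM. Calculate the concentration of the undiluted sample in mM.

Overall dilution factor = 40.06 × 1000 × 20 × 12.04 = 9.65 × 10⁶.
Original = 18.8 nM × 9.65 × 10⁶ = 1.81 × 10⁸ nM = 181 mM.

181 mM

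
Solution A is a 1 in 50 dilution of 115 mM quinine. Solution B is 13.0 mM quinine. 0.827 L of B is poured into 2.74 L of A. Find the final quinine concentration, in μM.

C_A = 115 mM / 50 = 2.30 mM.
C_mix = (C_A·V_A + C_B·V_B)/(V_A + V_B) = (2.30×2.74 + 13.0×0.827) / 3.567 = 4.78 mM = 4780 μM.

4780 μM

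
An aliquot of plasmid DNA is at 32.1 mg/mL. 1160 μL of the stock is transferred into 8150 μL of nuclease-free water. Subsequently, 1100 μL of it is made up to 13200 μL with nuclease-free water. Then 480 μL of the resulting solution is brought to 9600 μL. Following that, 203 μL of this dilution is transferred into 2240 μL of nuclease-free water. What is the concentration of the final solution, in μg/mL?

1.38 μg/mL

Overall dilution factor = 8.026 × 12 × 20 × 12.03 = 2.32 × 10⁴.
32.1 mg/mL / 2.32 × 10⁴ = 1.38 × 10⁻³ mg/mL = 1.38 μg/mL.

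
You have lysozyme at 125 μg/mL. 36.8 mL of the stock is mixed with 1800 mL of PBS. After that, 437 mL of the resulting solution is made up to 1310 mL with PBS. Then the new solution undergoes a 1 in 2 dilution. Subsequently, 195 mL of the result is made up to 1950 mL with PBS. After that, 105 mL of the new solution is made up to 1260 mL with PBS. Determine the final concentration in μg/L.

Overall dilution factor = 49.91 × 2.998 × 2 × 10 × 12 = 3.59 × 10⁴.
125 μg/mL / 3.59 × 10⁴ = 3.48 × 10⁻³ μg/mL = 3.48 μg/L.

3.48 μg/L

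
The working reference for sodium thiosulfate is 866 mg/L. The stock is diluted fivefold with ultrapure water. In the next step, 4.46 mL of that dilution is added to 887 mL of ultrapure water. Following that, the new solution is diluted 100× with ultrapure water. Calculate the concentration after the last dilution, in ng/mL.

Overall dilution factor = 5 × 199.9 × 100 = 9.99 × 10⁴.
866 mg/L / 9.99 × 10⁴ = 8.67 × 10⁻³ mg/L = 8.67 ng/mL.

8.67 ng/mL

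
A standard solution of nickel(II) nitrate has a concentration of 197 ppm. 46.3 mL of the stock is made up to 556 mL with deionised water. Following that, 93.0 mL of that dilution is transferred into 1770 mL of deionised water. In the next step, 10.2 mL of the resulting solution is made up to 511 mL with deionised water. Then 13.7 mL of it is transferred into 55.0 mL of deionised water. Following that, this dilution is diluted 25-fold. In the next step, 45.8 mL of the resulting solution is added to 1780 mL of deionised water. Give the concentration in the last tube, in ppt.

Overall dilution factor = 12.01 × 20.03 × 50.10 × 5.015 × 25 × 39.86 = 6.02 × 10⁷.
197 ppm / 6.02 × 10⁷ = 3.27 × 10⁻⁶ ppm = 3.27 ppt.

3.27 ppt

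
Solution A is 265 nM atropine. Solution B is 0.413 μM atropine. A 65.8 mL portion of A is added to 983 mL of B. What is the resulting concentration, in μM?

C_B = 0.413 μM = 413 nM.
C_mix = (C_A·V_A + C_B·V_B)/(V_A + V_B) = (265×65.8 + 413×983) / 1049 = 404 nM = 0.404 μM.

0.404 μM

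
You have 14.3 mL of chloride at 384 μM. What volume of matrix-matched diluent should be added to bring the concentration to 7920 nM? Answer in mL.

679 mL

7920 nM = 7.92 μM.
V₂ = C₁V₁/C₂ = 384 × 14.3 / 7.92 = 693 mL.
Diluent to add = V₂ − V₁ = 693 − 14.3 = 679 mL.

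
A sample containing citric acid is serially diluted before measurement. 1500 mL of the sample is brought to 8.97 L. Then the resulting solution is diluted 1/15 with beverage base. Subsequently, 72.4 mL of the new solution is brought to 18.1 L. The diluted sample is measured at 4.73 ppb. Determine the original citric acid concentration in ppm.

106 ppm

Overall dilution factor = 5.980 × 15 × 250 = 2.24 × 10⁴.
Original = 4.73 ppb × 2.24 × 10⁴ = 1.06 × 10⁵ ppb = 106 ppm.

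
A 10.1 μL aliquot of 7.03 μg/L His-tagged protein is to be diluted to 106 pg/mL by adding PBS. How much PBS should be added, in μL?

660 μL

106 pg/mL = 0.106 μg/L.
V₂ = C₁V₁/C₂ = 7.03 × 10.1 / 0.106 = 670 μL.
Diluent to add = V₂ − V₁ = 670 − 10.1 = 660 μL.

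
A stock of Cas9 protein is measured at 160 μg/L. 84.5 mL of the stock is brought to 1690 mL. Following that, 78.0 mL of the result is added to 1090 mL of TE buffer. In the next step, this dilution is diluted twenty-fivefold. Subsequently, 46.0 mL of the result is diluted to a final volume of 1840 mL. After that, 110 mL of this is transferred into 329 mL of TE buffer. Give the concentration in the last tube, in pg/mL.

Overall dilution factor = 20 × 14.97 × 25 × 40 × 3.991 = 1.20 × 10⁶.
160 μg/L / 1.20 × 10⁶ = 1.34 × 10⁻⁴ μg/L = 0.134 pg/mL.

0.134 pg/mL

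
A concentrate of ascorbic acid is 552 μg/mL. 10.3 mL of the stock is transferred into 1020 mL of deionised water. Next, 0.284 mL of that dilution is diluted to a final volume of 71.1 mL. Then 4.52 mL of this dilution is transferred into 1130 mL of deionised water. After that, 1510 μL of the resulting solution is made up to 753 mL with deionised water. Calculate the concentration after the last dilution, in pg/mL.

0.176 pg/mL

Overall dilution factor = 100.0 × 250.4 × 251 × 498.7 = 3.13 × 10⁹.
552 μg/mL / 3.13 × 10⁹ = 1.76 × 10⁻⁷ μg/mL = 0.176 pg/mL.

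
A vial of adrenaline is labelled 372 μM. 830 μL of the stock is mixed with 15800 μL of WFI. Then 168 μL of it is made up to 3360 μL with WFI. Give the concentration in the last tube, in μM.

Overall dilution factor = 20.04 × 20 = 401.
372 μM / 401 = 0.928 μM.

0.928 μM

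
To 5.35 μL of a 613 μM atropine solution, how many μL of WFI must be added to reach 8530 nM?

379 μL

8530 nM = 8.53 μM.
V₂ = C₁V₁/C₂ = 613 × 5.35 / 8.53 = 384 μL.
Diluent to add = V₂ − V₁ = 384 − 5.35 = 379 μL.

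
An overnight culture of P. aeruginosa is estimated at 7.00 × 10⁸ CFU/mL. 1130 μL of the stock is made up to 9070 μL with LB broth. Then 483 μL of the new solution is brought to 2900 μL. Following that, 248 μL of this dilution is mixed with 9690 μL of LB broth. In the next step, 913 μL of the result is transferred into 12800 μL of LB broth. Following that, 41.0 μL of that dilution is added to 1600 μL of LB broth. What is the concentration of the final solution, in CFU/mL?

Overall dilution factor = 8.027 × 6.004 × 40.07 × 15.02 × 40.02 = 1.16 × 10⁶.
7.00 × 10⁸ CFU/mL / 1.16 × 10⁶ = 603 CFU/mL.

603 CFU/mL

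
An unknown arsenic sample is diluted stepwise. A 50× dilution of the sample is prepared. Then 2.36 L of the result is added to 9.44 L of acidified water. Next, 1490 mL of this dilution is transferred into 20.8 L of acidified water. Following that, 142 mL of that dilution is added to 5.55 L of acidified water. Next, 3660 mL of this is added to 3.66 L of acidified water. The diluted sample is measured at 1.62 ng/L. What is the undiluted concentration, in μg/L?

486 μg/L

Overall dilution factor = 50 × 5 × 14.96 × 40.08 × 2 = 3.00 × 10⁵.
Original = 1.62 ng/L × 3.00 × 10⁵ = 4.86 × 10⁵ ng/L = 486 μg/L.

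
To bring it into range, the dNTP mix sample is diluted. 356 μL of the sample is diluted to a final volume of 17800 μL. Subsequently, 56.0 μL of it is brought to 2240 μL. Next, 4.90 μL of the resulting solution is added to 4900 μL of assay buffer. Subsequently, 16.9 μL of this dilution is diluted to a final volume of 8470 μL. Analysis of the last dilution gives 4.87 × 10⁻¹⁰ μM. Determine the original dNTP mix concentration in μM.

Overall dilution factor = 50 × 40 × 1001 × 501.2 = 1.00 × 10⁹.
Original = 4.87 × 10⁻¹⁰ μM × 1.00 × 10⁹ = 0.489 μM.

0.489 μM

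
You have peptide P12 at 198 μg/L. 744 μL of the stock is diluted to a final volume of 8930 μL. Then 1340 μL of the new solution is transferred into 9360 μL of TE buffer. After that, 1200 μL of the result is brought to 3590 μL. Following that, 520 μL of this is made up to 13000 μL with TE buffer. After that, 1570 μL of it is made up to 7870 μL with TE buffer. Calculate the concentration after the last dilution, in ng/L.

Overall dilution factor = 12.00 × 7.985 × 2.992 × 25 × 5.013 = 3.59 × 10⁴.
198 μg/L / 3.59 × 10⁴ = 5.51 × 10⁻³ μg/L = 5.51 ng/L.

5.51 ng/L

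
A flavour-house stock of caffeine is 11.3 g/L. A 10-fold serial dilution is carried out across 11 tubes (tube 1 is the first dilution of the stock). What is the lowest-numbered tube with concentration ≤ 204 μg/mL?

tube 2

Tube n has concentration 11.3 g/L / 10ⁿ.
Need 10ⁿ ≥ 11.3 g/L / 204 μg/mL = 55.4, so n ≥ 1.74.
First such tube: n = 2.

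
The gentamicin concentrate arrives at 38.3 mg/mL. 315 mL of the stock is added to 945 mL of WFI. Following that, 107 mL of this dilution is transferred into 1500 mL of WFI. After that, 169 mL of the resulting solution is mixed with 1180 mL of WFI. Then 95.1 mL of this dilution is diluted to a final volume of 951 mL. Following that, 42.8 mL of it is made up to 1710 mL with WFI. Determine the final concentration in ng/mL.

200 ng/mL

Overall dilution factor = 4 × 15.02 × 7.982 × 10 × 39.95 = 1.92 × 10⁵.
38.3 mg/mL / 1.92 × 10⁵ = 2.00 × 10⁻⁴ mg/mL = 200 ng/mL.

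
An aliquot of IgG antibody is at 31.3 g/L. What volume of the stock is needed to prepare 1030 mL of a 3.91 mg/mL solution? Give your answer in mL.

129 mL

3.91 mg/mL = 3.91 g/L.
V₁ = C₂V₂/C₁ = 3.91 × 1030 / 31.3 = 129 mL.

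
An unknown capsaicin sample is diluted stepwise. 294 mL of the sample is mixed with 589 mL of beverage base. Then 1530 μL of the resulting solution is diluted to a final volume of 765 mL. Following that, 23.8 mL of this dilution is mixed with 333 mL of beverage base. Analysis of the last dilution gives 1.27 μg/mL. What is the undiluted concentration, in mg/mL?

28.6 mg/mL

Overall dilution factor = 3.003 × 500 × 14.99 = 2.25 × 10⁴.
Original = 1.27 μg/mL × 2.25 × 10⁴ = 2.86 × 10⁴ μg/mL = 28.6 mg/mL.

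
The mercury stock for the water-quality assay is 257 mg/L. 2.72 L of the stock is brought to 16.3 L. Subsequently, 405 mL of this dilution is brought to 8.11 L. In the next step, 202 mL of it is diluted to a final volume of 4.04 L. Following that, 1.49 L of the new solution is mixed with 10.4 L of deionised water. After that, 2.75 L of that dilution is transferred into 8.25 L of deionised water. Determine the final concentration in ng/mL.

Overall dilution factor = 5.993 × 20.02 × 20 × 7.980 × 4 = 7.66 × 10⁴.
257 mg/L / 7.66 × 10⁴ = 3.35 × 10⁻³ mg/L = 3.35 ng/mL.

3.35 ng/mL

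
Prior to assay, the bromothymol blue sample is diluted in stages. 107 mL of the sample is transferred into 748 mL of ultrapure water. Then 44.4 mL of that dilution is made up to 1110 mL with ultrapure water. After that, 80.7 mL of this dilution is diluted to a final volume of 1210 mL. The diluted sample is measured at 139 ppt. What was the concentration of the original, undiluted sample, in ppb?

Overall dilution factor = 7.991 × 25 × 14.99 = 2995.
Original = 139 ppt × 2995 = 4.16 × 10⁵ ppt = 416 ppb.

416 ppb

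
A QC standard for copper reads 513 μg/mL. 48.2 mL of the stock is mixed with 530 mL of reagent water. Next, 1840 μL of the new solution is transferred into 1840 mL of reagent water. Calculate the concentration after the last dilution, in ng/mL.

42.7 ng/mL

Overall dilution factor = 12.00 × 1001 = 1.20 × 10⁴.
513 μg/mL / 1.20 × 10⁴ = 0.0427 μg/mL = 42.7 ng/mL.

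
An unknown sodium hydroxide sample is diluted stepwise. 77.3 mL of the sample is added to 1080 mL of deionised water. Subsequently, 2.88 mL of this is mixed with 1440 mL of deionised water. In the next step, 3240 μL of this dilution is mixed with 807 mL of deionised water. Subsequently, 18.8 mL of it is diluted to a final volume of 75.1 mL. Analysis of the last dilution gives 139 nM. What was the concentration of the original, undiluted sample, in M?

Overall dilution factor = 14.97 × 501 × 250.1 × 3.995 = 7.49 × 10⁶.
Original = 139 nM × 7.49 × 10⁶ = 1.04 × 10⁹ nM = 1.04 M.

1.04 M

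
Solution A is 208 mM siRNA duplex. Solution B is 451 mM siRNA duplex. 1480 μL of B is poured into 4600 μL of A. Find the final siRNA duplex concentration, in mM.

C_mix = (C_A·V_A + C_B·V_B)/(V_A + V_B) = (208×4600 + 451×1480) / 6080 = 267 mM.

267 mM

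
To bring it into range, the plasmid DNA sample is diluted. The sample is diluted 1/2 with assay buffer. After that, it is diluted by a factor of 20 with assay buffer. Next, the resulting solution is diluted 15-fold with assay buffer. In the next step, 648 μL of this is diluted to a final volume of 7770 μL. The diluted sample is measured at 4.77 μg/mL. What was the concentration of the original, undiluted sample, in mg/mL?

Overall dilution factor = 2 × 20 × 15 × 11.99 = 7194.
Original = 4.77 μg/mL × 7194 = 3.43 × 10⁴ μg/mL = 34.3 mg/mL.

34.3 mg/mL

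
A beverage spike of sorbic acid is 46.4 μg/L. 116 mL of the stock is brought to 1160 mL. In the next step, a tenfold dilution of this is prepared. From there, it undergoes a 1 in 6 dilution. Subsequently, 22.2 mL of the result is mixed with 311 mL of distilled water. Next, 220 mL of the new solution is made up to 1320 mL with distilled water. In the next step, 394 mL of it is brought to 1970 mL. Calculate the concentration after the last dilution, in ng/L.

0.172 ng/L

Overall dilution factor = 10 × 10 × 6 × 15.01 × 6 × 5 = 2.70 × 10⁵.
46.4 μg/L / 2.70 × 10⁵ = 1.72 × 10⁻⁴ μg/L = 0.172 ng/L.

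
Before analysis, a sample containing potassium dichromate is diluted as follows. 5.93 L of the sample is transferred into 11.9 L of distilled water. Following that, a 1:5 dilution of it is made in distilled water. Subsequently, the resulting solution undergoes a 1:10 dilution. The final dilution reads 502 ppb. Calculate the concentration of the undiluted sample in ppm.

Overall dilution factor = 3.007 × 5 × 10 = 150.
Original = 502 ppb × 150 = 7.55 × 10⁴ ppb = 75.5 ppm.

75.5 ppm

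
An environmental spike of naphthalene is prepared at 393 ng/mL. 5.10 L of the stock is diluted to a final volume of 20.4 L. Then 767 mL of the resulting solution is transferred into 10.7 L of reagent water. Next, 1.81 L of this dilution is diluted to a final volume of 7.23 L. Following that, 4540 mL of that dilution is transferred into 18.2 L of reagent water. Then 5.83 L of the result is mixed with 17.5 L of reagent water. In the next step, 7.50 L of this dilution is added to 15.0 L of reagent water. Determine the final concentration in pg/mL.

27.4 pg/mL

Overall dilution factor = 4 × 14.95 × 3.994 × 5.009 × 4.002 × 3 = 1.44 × 10⁴.
393 ng/mL / 1.44 × 10⁴ = 0.0274 ng/mL = 27.4 pg/mL.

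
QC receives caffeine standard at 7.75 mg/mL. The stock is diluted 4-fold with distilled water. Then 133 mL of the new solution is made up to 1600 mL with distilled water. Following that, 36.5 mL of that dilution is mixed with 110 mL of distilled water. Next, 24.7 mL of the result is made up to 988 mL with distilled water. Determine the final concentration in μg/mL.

Overall dilution factor = 4 × 12.03 × 4.014 × 40 = 7726.
7.75 mg/mL / 7726 = 1.00 × 10⁻³ mg/mL = 1.00 μg/mL.

1.00 μg/mL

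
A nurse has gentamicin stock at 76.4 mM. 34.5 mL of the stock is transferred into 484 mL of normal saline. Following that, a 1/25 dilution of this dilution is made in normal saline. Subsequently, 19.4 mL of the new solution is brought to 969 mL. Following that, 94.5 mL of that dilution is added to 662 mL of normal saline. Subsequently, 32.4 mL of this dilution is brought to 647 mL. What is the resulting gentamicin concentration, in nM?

25.5 nM

Overall dilution factor = 15.03 × 25 × 49.95 × 8.005 × 19.97 = 3.00 × 10⁶.
76.4 mM / 3.00 × 10⁶ = 2.55 × 10⁻⁵ mM = 25.5 nM.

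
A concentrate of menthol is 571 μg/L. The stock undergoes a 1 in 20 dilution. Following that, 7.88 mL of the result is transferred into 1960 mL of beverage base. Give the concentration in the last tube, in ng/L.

Overall dilution factor = 20 × 249.7 = 4995.
571 μg/L / 4995 = 0.114 μg/L = 114 ng/L.

114 ng/L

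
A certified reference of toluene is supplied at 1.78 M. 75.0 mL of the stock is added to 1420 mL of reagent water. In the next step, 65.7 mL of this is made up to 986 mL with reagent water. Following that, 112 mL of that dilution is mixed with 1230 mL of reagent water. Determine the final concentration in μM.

Overall dilution factor = 19.93 × 15.01 × 11.98 = 3584.
1.78 M / 3584 = 4.97 × 10⁻⁴ M = 497 μM.

497 μM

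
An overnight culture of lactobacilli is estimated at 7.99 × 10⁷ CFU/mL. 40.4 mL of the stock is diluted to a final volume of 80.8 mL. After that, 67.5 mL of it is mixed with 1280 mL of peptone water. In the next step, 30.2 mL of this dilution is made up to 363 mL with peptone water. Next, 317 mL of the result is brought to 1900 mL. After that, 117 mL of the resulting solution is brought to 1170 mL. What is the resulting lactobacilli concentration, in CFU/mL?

Overall dilution factor = 2 × 19.96 × 12.02 × 5.994 × 10 = 2.88 × 10⁴.
7.99 × 10⁷ CFU/mL / 2.88 × 10⁴ = 2780 CFU/mL.

2780 CFU/mL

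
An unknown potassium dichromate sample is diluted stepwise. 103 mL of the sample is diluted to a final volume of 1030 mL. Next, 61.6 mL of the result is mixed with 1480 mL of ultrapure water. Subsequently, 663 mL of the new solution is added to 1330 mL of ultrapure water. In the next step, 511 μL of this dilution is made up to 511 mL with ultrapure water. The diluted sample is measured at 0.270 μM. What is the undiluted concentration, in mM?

Overall dilution factor = 10 × 25.03 × 3.006 × 1000 = 7.52 × 10⁵.
Original = 0.270 μM × 7.52 × 10⁵ = 2.03 × 10⁵ μM = 203 mM.

203 mM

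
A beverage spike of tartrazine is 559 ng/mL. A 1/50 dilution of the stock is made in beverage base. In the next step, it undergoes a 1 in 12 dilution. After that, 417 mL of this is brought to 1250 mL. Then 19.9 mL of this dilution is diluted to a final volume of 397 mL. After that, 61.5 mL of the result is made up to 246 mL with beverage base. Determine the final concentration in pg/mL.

Overall dilution factor = 50 × 12 × 2.998 × 19.95 × 4 = 1.44 × 10⁵.
559 ng/mL / 1.44 × 10⁵ = 3.89 × 10⁻³ ng/mL = 3.89 pg/mL.

3.89 pg/mL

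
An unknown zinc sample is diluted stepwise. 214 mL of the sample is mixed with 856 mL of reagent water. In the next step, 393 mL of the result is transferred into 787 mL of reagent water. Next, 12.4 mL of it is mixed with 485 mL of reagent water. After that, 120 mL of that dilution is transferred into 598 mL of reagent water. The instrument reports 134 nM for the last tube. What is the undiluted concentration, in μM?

483 μM

Overall dilution factor = 5 × 3.003 × 40.11 × 5.983 = 3603.
Original = 134 nM × 3603 = 4.83 × 10⁵ nM = 483 μM.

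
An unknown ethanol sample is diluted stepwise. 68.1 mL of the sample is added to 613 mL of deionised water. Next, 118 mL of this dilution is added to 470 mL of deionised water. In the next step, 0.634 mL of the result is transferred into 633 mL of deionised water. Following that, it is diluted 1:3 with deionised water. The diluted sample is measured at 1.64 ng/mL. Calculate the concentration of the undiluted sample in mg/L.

Overall dilution factor = 10.00 × 4.983 × 999.4 × 3 = 1.49 × 10⁵.
Original = 1.64 ng/mL × 1.49 × 10⁵ = 2.45 × 10⁵ ng/mL = 245 mg/L.

245 mg/L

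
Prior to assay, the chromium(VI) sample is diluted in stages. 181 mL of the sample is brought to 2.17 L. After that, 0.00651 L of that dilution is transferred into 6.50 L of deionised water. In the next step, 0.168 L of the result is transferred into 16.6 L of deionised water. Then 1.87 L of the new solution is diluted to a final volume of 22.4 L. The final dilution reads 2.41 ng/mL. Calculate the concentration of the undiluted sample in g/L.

34.5 g/L

Overall dilution factor = 11.99 × 999.5 × 99.81 × 11.98 = 1.43 × 10⁷.
Original = 2.41 ng/mL × 1.43 × 10⁷ = 3.45 × 10⁷ ng/mL = 34.5 g/L.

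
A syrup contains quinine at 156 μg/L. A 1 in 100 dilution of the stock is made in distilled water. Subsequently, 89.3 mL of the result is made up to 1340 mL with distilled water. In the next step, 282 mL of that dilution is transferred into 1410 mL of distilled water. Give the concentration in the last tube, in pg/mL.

17.3 pg/mL

Overall dilution factor = 100 × 15.01 × 6 = 9003.
156 μg/L / 9003 = 0.0173 μg/L = 17.3 pg/mL.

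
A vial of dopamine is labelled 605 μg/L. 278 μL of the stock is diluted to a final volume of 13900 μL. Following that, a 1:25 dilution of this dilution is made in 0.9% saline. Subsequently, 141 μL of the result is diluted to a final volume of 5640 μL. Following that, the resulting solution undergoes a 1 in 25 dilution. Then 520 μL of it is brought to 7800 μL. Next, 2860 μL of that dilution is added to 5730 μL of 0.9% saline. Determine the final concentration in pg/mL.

Overall dilution factor = 50 × 25 × 40 × 25 × 15 × 3.003 = 5.63 × 10⁷.
605 μg/L / 5.63 × 10⁷ = 1.07 × 10⁻⁵ μg/L = 0.0107 pg/mL.

0.0107 pg/mL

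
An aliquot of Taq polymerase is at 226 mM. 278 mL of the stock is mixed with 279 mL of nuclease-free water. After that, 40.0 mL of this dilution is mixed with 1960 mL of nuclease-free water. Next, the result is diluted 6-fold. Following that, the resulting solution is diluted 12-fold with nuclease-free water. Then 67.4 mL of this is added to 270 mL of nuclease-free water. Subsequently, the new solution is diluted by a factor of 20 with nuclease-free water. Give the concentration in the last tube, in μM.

Overall dilution factor = 2.004 × 50 × 6 × 12 × 5.006 × 20 = 7.22 × 10⁵.
226 mM / 7.22 × 10⁵ = 3.13 × 10⁻⁴ mM = 0.313 μM.

0.313 μM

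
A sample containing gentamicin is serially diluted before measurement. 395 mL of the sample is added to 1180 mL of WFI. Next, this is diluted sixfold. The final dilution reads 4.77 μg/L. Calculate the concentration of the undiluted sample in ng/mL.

114 ng/mL

Overall dilution factor = 3.987 × 6 = 23.9.
Original = 4.77 μg/L × 23.9 = 114 μg/L = 114 ng/mL.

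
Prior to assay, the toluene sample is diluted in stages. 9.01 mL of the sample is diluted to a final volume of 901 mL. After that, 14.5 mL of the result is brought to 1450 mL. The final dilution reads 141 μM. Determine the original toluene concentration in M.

1.41 M

Overall dilution factor = 100 × 100 = 1.00 × 10⁴.
Original = 141 μM × 1.00 × 10⁴ = 1.41 × 10⁶ μM = 1.41 M.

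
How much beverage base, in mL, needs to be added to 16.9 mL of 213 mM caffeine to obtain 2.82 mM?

V₂ = C₁V₁/C₂ = 213 × 16.9 / 2.82 = 1276 mL.
Diluent to add = V₂ − V₁ = 1276 − 16.9 = 1260 mL.

1260 mL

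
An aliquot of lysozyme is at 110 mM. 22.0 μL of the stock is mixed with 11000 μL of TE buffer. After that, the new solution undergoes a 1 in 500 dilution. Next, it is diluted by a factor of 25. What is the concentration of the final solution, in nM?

17.6 nM

Overall dilution factor = 501 × 500 × 25 = 6.26 × 10⁶.
110 mM / 6.26 × 10⁶ = 1.76 × 10⁻⁵ mM = 17.6 nM.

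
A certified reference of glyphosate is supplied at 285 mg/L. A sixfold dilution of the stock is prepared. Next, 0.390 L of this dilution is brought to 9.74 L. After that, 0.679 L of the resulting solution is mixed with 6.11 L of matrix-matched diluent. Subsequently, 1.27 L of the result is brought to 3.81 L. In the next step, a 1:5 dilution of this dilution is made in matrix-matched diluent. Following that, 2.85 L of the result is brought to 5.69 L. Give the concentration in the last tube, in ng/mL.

6.35 ng/mL

Overall dilution factor = 6 × 24.97 × 9.999 × 3 × 5 × 1.996 = 4.49 × 10⁴.
285 mg/L / 4.49 × 10⁴ = 6.35 × 10⁻³ mg/L = 6.35 ng/mL.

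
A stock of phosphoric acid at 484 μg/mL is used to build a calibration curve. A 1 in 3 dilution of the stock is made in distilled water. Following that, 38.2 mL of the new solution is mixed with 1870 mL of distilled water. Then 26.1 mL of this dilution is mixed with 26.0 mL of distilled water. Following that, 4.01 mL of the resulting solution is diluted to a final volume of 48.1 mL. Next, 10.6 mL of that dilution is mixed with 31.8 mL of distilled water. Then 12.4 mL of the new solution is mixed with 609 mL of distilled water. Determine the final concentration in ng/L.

Overall dilution factor = 3 × 49.95 × 1.996 × 12.00 × 4 × 50.11 = 7.19 × 10⁵.
484 μg/mL / 7.19 × 10⁵ = 6.73 × 10⁻⁴ μg/mL = 673 ng/L.

673 ng/L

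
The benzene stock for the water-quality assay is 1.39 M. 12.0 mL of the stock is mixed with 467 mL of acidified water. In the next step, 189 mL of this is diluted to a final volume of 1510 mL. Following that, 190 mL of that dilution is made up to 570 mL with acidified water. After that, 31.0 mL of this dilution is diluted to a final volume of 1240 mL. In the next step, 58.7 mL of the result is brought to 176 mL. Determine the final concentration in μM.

Overall dilution factor = 39.92 × 7.989 × 3 × 40 × 2.998 = 1.15 × 10⁵.
1.39 M / 1.15 × 10⁵ = 1.21 × 10⁻⁵ M = 12.1 μM.

12.1 μM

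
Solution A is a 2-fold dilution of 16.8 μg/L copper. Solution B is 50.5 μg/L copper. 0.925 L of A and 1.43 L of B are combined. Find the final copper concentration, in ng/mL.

34.0 ng/mL

C_A = 16.8 μg/L / 2 = 8.40 μg/L.
C_mix = (C_A·V_A + C_B·V_B)/(V_A + V_B) = (8.40×0.925 + 50.5×1.43) / 2.355 = 34.0 μg/L = 34.0 ng/mL.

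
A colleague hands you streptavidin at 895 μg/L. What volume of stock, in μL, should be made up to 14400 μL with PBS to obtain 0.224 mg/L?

0.224 mg/L = 224 μg/L.
V₁ = C₂V₂/C₁ = 224 × 14400 / 895 = 3604 μL.

3600 μL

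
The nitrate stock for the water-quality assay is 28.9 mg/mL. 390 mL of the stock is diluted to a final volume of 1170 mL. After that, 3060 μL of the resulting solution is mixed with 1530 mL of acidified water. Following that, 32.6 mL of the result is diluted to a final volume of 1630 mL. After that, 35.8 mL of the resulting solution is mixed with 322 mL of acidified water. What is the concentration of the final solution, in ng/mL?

38.5 ng/mL

Overall dilution factor = 3 × 501 × 50 × 9.994 = 7.51 × 10⁵.
28.9 mg/mL / 7.51 × 10⁵ = 3.85 × 10⁻⁵ mg/mL = 38.5 ng/mL.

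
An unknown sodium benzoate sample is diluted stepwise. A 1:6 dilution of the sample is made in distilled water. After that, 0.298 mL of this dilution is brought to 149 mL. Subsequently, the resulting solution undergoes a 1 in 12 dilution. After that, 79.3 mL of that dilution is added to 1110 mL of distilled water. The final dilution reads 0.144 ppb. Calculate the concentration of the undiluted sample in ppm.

Overall dilution factor = 6 × 500 × 12 × 15.00 = 5.40 × 10⁵.
Original = 0.144 ppb × 5.40 × 10⁵ = 7.77 × 10⁴ ppb = 77.7 ppm.

77.7 ppm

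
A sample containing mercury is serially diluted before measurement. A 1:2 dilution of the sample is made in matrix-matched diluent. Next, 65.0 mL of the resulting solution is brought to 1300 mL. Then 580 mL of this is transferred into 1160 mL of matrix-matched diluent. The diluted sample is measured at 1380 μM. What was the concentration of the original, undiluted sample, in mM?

166 mM

Overall dilution factor = 2 × 20 × 3 = 120.
Original = 1380 μM × 120 = 1.66 × 10⁵ μM = 166 mM.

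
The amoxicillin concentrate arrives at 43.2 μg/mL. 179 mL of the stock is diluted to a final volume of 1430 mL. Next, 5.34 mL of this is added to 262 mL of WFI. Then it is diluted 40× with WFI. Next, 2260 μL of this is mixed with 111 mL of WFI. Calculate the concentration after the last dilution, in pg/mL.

53.9 pg/mL

Overall dilution factor = 7.989 × 50.06 × 40 × 50.12 = 8.02 × 10⁵.
43.2 μg/mL / 8.02 × 10⁵ = 5.39 × 10⁻⁵ μg/mL = 53.9 pg/mL.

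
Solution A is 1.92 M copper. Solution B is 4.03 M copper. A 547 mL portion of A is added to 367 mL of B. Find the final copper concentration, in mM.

C_mix = (C_A·V_A + C_B·V_B)/(V_A + V_B) = (1.92×547 + 4.03×367) / 914.0 = 2.77 M = 2770 mM.

2770 mM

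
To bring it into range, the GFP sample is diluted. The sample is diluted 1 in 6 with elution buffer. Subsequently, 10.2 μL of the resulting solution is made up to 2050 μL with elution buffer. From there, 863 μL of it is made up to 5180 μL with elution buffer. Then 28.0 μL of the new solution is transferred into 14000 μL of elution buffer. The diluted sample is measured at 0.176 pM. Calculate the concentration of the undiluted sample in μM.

Overall dilution factor = 6 × 201.0 × 6.002 × 501 = 3.63 × 10⁶.
Original = 0.176 pM × 3.63 × 10⁶ = 6.38 × 10⁵ pM = 0.638 μM.

0.638 μM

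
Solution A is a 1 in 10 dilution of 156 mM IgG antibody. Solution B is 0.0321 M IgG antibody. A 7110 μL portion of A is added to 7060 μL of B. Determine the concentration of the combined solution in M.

C_A = 156 mM / 10 = 15.6 mM.
C_B = 0.0321 M = 32.1 mM.
C_mix = (C_A·V_A + C_B·V_B)/(V_A + V_B) = (15.6×7110 + 32.1×7060) / 14170 = 23.8 mM = 0.0238 M.

0.0238 M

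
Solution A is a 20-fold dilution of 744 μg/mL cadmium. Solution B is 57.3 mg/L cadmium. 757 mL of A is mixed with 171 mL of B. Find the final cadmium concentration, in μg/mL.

C_A = 744 μg/mL / 20 = 37.2 μg/mL.
C_B = 57.3 mg/L = 57.3 μg/mL.
C_mix = (C_A·V_A + C_B·V_B)/(V_A + V_B) = (37.2×757 + 57.3×171) / 928.0 = 40.9 μg/mL.

40.9 μg/mL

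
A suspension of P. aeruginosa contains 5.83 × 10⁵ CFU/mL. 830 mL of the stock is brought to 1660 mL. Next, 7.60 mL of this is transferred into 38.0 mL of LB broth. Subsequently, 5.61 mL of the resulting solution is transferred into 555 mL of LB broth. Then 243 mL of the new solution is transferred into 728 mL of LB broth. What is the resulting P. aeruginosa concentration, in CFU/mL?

122 CFU/mL

Overall dilution factor = 2 × 6 × 99.93 × 3.996 = 4792.
5.83 × 10⁵ CFU/mL / 4792 = 122 CFU/mL.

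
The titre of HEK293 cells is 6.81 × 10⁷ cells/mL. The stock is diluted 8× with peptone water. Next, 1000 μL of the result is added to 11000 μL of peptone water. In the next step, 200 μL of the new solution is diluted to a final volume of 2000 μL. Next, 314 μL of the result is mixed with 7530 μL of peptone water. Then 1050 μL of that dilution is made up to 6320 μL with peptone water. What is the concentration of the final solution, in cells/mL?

472 cells/mL

Overall dilution factor = 8 × 12 × 10 × 24.98 × 6.019 = 1.44 × 10⁵.
6.81 × 10⁷ cells/mL / 1.44 × 10⁵ = 472 cells/mL.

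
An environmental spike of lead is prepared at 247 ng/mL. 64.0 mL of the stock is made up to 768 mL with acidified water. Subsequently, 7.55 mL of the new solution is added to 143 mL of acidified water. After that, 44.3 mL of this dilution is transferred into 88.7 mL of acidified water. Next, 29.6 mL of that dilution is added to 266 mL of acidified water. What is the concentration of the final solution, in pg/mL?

34.4 pg/mL

Overall dilution factor = 12 × 19.94 × 3.002 × 9.986 = 7174.
247 ng/mL / 7174 = 0.0344 ng/mL = 34.4 pg/mL.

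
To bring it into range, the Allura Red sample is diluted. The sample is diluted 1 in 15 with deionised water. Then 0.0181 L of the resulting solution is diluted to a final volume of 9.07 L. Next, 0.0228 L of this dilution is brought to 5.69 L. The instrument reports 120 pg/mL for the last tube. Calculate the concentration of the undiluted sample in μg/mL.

225 μg/mL

Overall dilution factor = 15 × 501.1 × 249.6 = 1.88 × 10⁶.
Original = 120 pg/mL × 1.88 × 10⁶ = 2.25 × 10⁸ pg/mL = 225 μg/mL.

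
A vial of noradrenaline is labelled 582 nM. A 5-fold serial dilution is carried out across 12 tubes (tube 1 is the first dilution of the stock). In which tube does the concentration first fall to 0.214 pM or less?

tube 10

Tube n has concentration 582 nM / 5ⁿ.
Need 5ⁿ ≥ 582 nM / 0.214 pM = 2.72 × 10⁶, so n ≥ 9.21.
First such tube: n = 10.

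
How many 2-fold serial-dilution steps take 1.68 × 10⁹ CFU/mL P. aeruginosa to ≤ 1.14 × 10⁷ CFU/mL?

8

Need 2ⁿ ≥ 147, so n ≥ log(147)/log(2) = 7.20.
Minimum whole steps: n = 8.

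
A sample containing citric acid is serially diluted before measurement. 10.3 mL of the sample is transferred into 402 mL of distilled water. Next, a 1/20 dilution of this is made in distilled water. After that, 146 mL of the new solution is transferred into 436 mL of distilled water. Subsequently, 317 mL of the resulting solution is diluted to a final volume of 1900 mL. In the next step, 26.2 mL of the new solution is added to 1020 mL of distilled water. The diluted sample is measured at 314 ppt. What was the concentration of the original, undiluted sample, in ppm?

240 ppm

Overall dilution factor = 40.03 × 20 × 3.986 × 5.994 × 39.93 = 7.64 × 10⁵.
Original = 314 ppt × 7.64 × 10⁵ = 2.40 × 10⁸ ppt = 240 ppm.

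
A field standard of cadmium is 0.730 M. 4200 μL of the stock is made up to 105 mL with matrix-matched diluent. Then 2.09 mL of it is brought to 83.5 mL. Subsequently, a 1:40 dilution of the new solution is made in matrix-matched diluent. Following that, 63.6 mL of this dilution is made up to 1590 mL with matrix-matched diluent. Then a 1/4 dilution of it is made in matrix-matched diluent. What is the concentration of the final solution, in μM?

0.183 μM

Overall dilution factor = 25 × 39.95 × 40 × 25 × 4 = 4.00 × 10⁶.
0.730 M / 4.00 × 10⁶ = 1.83 × 10⁻⁷ M = 0.183 μM.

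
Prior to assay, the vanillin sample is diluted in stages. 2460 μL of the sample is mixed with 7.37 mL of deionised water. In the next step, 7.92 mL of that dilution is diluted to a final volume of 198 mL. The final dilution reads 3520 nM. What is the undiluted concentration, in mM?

0.352 mM

Overall dilution factor = 3.996 × 25 = 99.9.
Original = 3520 nM × 99.9 = 3.52 × 10⁵ nM = 0.352 mM.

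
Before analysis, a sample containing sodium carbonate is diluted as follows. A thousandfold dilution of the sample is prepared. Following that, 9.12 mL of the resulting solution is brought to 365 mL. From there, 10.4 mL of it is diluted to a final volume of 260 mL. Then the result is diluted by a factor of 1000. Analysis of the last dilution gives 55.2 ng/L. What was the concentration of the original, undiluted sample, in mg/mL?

Overall dilution factor = 1000 × 40.02 × 25 × 1000 = 1.00 × 10⁹.
Original = 55.2 ng/L × 1.00 × 10⁹ = 5.52 × 10¹⁰ ng/L = 55.2 mg/mL.

55.2 mg/mL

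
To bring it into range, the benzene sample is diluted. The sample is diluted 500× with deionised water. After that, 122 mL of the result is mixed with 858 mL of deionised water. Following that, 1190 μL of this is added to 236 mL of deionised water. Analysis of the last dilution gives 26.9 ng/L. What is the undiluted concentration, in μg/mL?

Overall dilution factor = 500 × 8.033 × 199.3 = 8.01 × 10⁵.
Original = 26.9 ng/L × 8.01 × 10⁵ = 2.15 × 10⁷ ng/L = 21.5 μg/mL.

21.5 μg/mL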